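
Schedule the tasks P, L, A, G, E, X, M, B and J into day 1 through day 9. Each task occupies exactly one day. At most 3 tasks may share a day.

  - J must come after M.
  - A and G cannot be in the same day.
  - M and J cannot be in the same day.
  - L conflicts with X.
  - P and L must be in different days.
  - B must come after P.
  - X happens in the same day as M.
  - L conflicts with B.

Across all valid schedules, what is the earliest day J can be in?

Precedence pushes J to at least day 2.
J at day 2 is achievable: M=day 1; A=day 2; G=day 3; J=day 2; B=day 2; P=day 1; X=day 1; L=day 3; E=day 3.

day 2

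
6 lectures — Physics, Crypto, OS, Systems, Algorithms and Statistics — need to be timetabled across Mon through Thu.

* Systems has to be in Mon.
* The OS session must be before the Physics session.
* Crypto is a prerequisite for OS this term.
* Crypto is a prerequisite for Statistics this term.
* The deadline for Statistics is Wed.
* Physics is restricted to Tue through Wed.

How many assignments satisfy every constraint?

8

Splitting on Algorithms: it can be Mon (2), Tue (2), Wed (2), Thu (2). Listing each branch's schedules as (Physics, Crypto, OS, Systems, Statistics):
Algorithms=Mon: (Wed,Mon,Tue,Mon,Tue) (Wed,Mon,Tue,Mon,Wed) — 2.
Algorithms=Tue: (Wed,Mon,Tue,Mon,Tue) (Wed,Mon,Tue,Mon,Wed) — 2.
Algorithms=Wed: (Wed,Mon,Tue,Mon,Tue) (Wed,Mon,Tue,Mon,Wed) — 2.
Algorithms=Thu: (Wed,Mon,Tue,Mon,Tue) (Wed,Mon,Tue,Mon,Wed) — 2.
Summing: 2 + 2 + 2 + 2 = 8.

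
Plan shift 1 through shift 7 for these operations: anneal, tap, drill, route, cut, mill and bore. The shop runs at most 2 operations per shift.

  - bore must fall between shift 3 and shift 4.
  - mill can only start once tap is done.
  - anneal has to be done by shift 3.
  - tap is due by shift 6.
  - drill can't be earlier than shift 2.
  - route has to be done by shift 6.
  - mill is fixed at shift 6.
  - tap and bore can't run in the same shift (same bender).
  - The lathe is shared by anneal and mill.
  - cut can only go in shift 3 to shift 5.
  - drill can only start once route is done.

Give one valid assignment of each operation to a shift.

anneal -> shift 1, drill -> shift 4, route -> shift 2, bore -> shift 3, cut -> shift 3, tap -> shift 1, mill -> shift 6

Checking: route(shift 2) before drill(shift 4); tap(shift 1) before mill(shift 6); tap(shift 1) != bore(shift 3); anneal(shift 1) != mill(shift 6); drill=shift 4 in [shift 2,shift 7]; anneal=shift 1 in [shift 1,shift 3]; cut=shift 3 in [shift 3,shift 5]; tap=shift 1 in [shift 1,shift 6]; mill=shift 6 in [shift 6,shift 6]; bore=shift 3 in [shift 3,shift 4]; route=shift 2 in [shift 1,shift 6]; max 2 per shift (cap 2).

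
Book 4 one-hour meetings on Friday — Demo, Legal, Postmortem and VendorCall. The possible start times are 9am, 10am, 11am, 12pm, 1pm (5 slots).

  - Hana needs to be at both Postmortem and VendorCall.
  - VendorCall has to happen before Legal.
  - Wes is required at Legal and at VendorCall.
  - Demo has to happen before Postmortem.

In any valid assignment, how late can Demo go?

12pm

Downstream work caps Demo at 12pm.
Demo at 12pm is achievable: Postmortem in 1pm; Demo in 12pm; Legal in 10am; VendorCall in 9am.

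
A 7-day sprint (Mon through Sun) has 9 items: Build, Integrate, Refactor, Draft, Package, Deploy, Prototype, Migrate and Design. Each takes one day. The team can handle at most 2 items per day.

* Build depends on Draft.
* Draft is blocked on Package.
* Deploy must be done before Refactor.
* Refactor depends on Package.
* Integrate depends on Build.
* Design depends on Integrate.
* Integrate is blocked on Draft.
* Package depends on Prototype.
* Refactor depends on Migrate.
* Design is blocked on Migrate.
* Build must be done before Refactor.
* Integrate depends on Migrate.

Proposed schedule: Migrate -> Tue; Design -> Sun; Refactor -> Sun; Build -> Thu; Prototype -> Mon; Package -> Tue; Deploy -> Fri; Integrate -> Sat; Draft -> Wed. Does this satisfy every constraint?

Yes

Design is blocked on Migrate — holds.
Refactor depends on Package — holds.
Design depends on Integrate — holds.
Deploy must be done before Refactor — holds.
Build must be done before Refactor — holds.
Integrate is blocked on Draft — holds.
Package depends on Prototype — holds.
Integrate depends on Build — holds.
Refactor depends on Migrate — holds.
Draft is blocked on Package — holds.
Build depends on Draft — holds.
Integrate depends on Migrate — holds.
The team can handle at most 2 items per day — holds.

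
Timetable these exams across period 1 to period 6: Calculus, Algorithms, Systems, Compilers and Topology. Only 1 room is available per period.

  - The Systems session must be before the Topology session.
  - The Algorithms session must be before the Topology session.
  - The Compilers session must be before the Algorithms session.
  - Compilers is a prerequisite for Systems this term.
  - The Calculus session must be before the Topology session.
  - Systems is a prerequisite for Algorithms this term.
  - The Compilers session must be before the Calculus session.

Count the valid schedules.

Splitting on Calculus: it can be period 2 (4), period 3 (5), period 4 (5), period 5 (4). Listing each branch's schedules as (Algorithms, Systems, Compilers, Topology) by period number:
Calculus=period 2: (4,3,1,5) (4,3,1,6) (5,3,1,6) (5,4,1,6) — 4.
Calculus=period 3: (4,2,1,5) (4,2,1,6) (5,2,1,6) (5,4,1,6) (5,4,2,6) — 5.
Calculus=period 4: (3,2,1,5) (3,2,1,6) (5,2,1,6) (5,3,1,6) (5,3,2,6) — 5.
Calculus=period 5: (3,2,1,6) (4,2,1,6) (4,3,1,6) (4,3,2,6) — 4.
Summing: 4 + 5 + 5 + 4 = 18.

18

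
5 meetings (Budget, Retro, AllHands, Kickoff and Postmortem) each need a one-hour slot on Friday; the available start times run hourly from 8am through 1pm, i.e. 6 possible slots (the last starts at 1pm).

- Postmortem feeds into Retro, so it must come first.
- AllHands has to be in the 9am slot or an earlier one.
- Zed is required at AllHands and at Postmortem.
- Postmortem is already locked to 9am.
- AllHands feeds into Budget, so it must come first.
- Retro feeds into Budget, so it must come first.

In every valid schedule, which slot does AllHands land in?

AllHands's window is 8am–9am.
Postmortem is fixed at 9am, and AllHands can't share a slot with Postmortem.
So AllHands must be 8am.

8am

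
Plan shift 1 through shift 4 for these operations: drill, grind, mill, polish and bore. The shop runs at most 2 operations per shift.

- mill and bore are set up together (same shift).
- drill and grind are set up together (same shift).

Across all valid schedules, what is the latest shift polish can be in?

shift 4

polish at shift 4 is achievable: polish in shift 4; bore in shift 2; mill in shift 2; grind in shift 1; drill in shift 1.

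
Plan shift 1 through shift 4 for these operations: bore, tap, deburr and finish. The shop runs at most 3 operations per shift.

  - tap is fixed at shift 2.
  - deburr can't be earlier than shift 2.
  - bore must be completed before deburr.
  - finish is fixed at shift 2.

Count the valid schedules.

Splitting on bore: it can be shift 1 (3), shift 2 (2), shift 3 (1). Listing each branch's schedules as (tap, deburr, finish) by shift number:
bore=shift 1: (2,2,2) (2,3,2) (2,4,2) — 3.
bore=shift 2: (2,3,2) (2,4,2) — 2.
bore=shift 3: (2,4,2) — 1.
Summing: 3 + 2 + 1 = 6.

6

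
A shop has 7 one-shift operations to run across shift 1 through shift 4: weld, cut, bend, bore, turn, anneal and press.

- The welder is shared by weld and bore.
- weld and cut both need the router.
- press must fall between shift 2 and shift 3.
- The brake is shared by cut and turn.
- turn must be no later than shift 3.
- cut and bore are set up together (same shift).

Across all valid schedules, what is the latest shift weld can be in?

weld at shift 4 is achievable: bore -> shift 2, cut -> shift 2, press -> shift 2, weld -> shift 4, turn -> shift 1, anneal -> shift 1, bend -> shift 1.

shift 4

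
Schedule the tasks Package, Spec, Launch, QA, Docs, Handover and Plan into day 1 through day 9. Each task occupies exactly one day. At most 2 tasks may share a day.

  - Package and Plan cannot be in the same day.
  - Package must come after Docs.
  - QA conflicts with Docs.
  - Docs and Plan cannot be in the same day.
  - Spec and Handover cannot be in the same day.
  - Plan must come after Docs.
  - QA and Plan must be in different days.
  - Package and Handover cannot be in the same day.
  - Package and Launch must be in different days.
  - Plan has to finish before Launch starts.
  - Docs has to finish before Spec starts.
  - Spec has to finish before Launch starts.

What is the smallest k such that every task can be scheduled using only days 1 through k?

4

The precedence chain requires at least 3 distinct days.
With at most 2 per day and 7 tasks, at least 4 days are needed.
4 works (last occupied day: day 4): for example QA in day 3; Handover in day 1; Launch in day 3; Plan in day 2; Package in day 4; Docs in day 1; Spec in day 2.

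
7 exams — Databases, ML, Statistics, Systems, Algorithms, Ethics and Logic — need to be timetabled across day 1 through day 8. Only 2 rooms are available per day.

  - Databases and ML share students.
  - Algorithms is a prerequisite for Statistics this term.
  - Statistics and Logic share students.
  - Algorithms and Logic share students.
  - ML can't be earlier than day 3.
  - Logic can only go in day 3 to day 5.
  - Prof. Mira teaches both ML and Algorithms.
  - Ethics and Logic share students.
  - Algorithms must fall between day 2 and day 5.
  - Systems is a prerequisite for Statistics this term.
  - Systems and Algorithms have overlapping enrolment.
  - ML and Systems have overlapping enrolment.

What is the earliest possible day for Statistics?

Precedence pushes Statistics to at least day 3.
Statistics at day 3 is achievable: Statistics=day 3, ML=day 3, Databases=day 1, Systems=day 1, Algorithms=day 2, Logic=day 4, Ethics=day 2.

day 3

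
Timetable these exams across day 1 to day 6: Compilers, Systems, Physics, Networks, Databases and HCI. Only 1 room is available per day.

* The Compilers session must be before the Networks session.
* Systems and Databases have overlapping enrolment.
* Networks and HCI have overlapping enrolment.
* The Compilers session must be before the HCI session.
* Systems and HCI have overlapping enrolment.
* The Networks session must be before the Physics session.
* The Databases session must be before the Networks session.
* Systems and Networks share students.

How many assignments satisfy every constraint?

Splitting on Compilers: it can be day 1 (20), day 2 (16), day 3 (6). Listing each branch's schedules as (Systems, Physics, Networks, Databases, HCI) by day number:
Compilers=day 1: (2,5,4,3,6) (2,6,4,3,5) (2,6,5,3,4) (2,6,5,4,3) (3,5,4,2,6) (3,6,4,2,5) (3,6,5,2,4) (3,6,5,4,2) (4,5,3,2,6) (4,6,3,2,5) (4,6,5,2,3) (4,6,5,3,2) (5,4,3,2,6) (5,6,3,2,4) (5,6,4,2,3) (5,6,4,3,2) (6,4,3,2,5) (6,5,3,2,4) (6,5,4,2,3) (6,5,4,3,2) — 20.
Compilers=day 2: (1,5,4,3,6) (1,6,4,3,5) (1,6,5,3,4) (1,6,5,4,3) (3,5,4,1,6) (3,6,4,1,5) (3,6,5,1,4) (4,5,3,1,6) (4,6,3,1,5) (4,6,5,1,3) (5,4,3,1,6) (5,6,3,1,4) (5,6,4,1,3) (6,4,3,1,5) (6,5,3,1,4) (6,5,4,1,3) — 16.
Compilers=day 3: (1,5,4,2,6) (1,6,4,2,5) (1,6,5,2,4) (2,5,4,1,6) (2,6,4,1,5) (2,6,5,1,4) — 6.
Summing: 20 + 16 + 6 = 42.

42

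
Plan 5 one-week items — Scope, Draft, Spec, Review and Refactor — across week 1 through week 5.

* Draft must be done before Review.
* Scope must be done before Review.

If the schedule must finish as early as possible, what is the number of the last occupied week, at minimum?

The precedence chain requires at least 2 distinct weeks.
2 works (last occupied week: week 2): for example Review -> week 2; Draft -> week 1; Refactor -> week 1; Spec -> week 1; Scope -> week 1.

2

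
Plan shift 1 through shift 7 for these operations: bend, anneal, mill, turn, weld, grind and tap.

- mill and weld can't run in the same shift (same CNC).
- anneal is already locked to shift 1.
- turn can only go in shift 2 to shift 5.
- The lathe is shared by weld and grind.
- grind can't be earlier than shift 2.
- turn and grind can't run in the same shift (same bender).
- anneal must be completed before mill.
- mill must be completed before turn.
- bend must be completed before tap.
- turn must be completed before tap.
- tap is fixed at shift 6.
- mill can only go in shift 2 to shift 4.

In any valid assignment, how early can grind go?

shift 2

Grind is available from shift 2.
grind at shift 2 is achievable: turn=shift 3, weld=shift 1, grind=shift 2, tap=shift 6, mill=shift 2, anneal=shift 1, bend=shift 1.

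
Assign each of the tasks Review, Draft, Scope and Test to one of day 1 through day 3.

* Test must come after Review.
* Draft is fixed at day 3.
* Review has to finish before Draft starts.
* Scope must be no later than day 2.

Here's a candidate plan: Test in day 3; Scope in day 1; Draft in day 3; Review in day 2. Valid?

Yes

Review has to finish before Draft starts — holds.
Scope must be no later than day 2 — holds.
Test must come after Review — holds.
Draft is fixed at day 3 — holds.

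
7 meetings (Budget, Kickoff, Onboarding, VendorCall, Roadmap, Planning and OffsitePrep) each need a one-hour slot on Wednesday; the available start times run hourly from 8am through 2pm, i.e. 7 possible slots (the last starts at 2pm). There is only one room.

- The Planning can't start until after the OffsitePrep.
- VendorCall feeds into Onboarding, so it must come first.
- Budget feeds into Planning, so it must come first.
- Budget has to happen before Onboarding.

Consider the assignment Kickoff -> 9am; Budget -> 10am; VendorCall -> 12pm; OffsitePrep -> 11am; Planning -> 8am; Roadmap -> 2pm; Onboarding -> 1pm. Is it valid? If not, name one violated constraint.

The Planning can't start until after the OffsitePrep — violated.
Budget has to happen before Onboarding — holds.
Budget feeds into Planning, so it must come first — violated.
There is only one room — holds.
VendorCall feeds into Onboarding, so it must come first — holds.

No — it violates: The Planning can't start until after the OffsitePrep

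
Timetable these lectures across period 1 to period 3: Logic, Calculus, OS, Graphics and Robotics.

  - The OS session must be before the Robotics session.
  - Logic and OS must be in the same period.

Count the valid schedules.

27

Splitting on Logic: it can be period 1 (18), period 2 (9). Listing each branch's schedules as (Calculus, OS, Graphics, Robotics) by period number:
Logic=period 1: (1,1,1,2) (1,1,1,3) (1,1,2,2) (1,1,2,3) (1,1,3,2) (1,1,3,3) (2,1,1,2) (2,1,1,3) (2,1,2,2) (2,1,2,3) (2,1,3,2) (2,1,3,3) (3,1,1,2) (3,1,1,3) (3,1,2,2) (3,1,2,3) (3,1,3,2) (3,1,3,3) — 18.
Logic=period 2: (1,2,1,3) (1,2,2,3) (1,2,3,3) (2,2,1,3) (2,2,2,3) (2,2,3,3) (3,2,1,3) (3,2,2,3) (3,2,3,3) — 9.
Summing: 18 + 9 = 27.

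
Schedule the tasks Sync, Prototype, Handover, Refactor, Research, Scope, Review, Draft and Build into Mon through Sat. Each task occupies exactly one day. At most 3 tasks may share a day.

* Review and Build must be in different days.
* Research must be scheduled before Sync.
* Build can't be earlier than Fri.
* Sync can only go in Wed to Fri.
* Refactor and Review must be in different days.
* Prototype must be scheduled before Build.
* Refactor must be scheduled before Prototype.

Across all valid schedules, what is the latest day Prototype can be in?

Precedence pushes Prototype to at least Tue; downstream work caps Prototype at Fri.
Prototype at Fri is achievable: Build -> Sat; Research -> Mon; Draft -> Tue; Handover -> Mon; Prototype -> Fri; Scope -> Tue; Refactor -> Mon; Review -> Tue; Sync -> Wed.

Fri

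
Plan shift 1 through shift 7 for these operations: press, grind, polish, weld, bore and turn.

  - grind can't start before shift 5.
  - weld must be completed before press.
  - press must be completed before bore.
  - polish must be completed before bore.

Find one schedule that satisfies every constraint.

weld=shift 1, polish=shift 1, turn=shift 1, bore=shift 3, press=shift 2, grind=shift 5

Checking: polish(shift 1) before bore(shift 3); press(shift 2) before bore(shift 3); weld(shift 1) before press(shift 2); grind=shift 5 in [shift 5,shift 7].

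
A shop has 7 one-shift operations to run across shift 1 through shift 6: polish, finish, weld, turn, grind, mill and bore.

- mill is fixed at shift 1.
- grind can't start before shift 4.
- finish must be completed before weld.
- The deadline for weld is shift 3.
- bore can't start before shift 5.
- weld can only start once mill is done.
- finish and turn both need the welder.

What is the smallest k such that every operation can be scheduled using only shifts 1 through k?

5

The precedence chain requires at least 2 distinct shifts.
bore can't be placed before shift 5, so the schedule must run through at least shift 5.
5 works (last occupied shift: shift 5): for example polish -> shift 1, turn -> shift 2, grind -> shift 4, weld -> shift 2, mill -> shift 1, finish -> shift 1, bore -> shift 5.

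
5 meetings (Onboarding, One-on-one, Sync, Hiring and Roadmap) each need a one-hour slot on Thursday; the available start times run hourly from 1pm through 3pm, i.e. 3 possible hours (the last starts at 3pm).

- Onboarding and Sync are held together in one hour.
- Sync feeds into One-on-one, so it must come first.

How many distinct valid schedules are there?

27

Splitting on Onboarding: it can be 1pm (18), 2pm (9). Listing each branch's schedules as (One-on-one, Sync, Hiring, Roadmap):
Onboarding=1pm: (2pm,1pm,1pm,1pm) (2pm,1pm,1pm,2pm) (2pm,1pm,1pm,3pm) (2pm,1pm,2pm,1pm) (2pm,1pm,2pm,2pm) (2pm,1pm,2pm,3pm) (2pm,1pm,3pm,1pm) (2pm,1pm,3pm,2pm) (2pm,1pm,3pm,3pm) (3pm,1pm,1pm,1pm) (3pm,1pm,1pm,2pm) (3pm,1pm,1pm,3pm) (3pm,1pm,2pm,1pm) (3pm,1pm,2pm,2pm) (3pm,1pm,2pm,3pm) (3pm,1pm,3pm,1pm) (3pm,1pm,3pm,2pm) (3pm,1pm,3pm,3pm) — 18.
Onboarding=2pm: (3pm,2pm,1pm,1pm) (3pm,2pm,1pm,2pm) (3pm,2pm,1pm,3pm) (3pm,2pm,2pm,1pm) (3pm,2pm,2pm,2pm) (3pm,2pm,2pm,3pm) (3pm,2pm,3pm,1pm) (3pm,2pm,3pm,2pm) (3pm,2pm,3pm,3pm) — 9.
Summing: 18 + 9 = 27.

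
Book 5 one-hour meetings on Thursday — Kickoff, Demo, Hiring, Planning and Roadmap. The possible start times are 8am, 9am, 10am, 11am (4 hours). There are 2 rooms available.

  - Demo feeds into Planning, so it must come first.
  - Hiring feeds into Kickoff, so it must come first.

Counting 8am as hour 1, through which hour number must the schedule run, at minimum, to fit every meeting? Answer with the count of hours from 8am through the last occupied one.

3

The precedence chain requires at least 2 distinct hours.
With at most 2 per hour and 5 meetings, at least 3 hours are needed.
3 works (last occupied hour: 10am): for example Kickoff -> 9am, Planning -> 9am, Hiring -> 8am, Demo -> 8am, Roadmap -> 10am.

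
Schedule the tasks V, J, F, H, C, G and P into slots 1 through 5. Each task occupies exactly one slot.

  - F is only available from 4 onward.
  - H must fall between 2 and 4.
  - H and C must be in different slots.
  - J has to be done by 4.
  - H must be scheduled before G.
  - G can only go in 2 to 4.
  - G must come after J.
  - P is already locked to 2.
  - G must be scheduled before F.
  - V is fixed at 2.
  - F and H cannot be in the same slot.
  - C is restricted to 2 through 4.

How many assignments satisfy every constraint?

Splitting on J: it can be 1 (8), 2 (8), 3 (4). Listing each branch's schedules as (V, F, H, C, G, P):
J=1: (2,4,2,3,3,2) (2,4,2,4,3,2) (2,5,2,3,3,2) (2,5,2,3,4,2) (2,5,2,4,3,2) (2,5,2,4,4,2) (2,5,3,2,4,2) (2,5,3,4,4,2) — 8.
J=2: (2,4,2,3,3,2) (2,4,2,4,3,2) (2,5,2,3,3,2) (2,5,2,3,4,2) (2,5,2,4,3,2) (2,5,2,4,4,2) (2,5,3,2,4,2) (2,5,3,4,4,2) — 8.
J=3: (2,5,2,3,4,2) (2,5,2,4,4,2) (2,5,3,2,4,2) (2,5,3,4,4,2) — 4.
Summing: 8 + 8 + 4 = 20.

20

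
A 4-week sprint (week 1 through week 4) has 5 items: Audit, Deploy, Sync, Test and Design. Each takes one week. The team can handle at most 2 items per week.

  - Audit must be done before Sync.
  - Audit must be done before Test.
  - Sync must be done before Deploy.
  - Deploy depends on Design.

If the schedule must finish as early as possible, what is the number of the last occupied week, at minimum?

3

The precedence chain requires at least 3 distinct weeks.
With at most 2 per week and 5 work items, at least 3 weeks are needed.
3 works (last occupied week: week 3): for example Sync -> week 2; Audit -> week 1; Design -> week 1; Test -> week 2; Deploy -> week 3.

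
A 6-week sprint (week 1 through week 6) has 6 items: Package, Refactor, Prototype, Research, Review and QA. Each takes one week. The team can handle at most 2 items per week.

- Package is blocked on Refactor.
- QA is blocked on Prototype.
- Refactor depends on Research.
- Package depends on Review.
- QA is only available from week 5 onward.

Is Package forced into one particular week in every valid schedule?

No

Package can be week 3 (e.g. Prototype -> week 1; Package -> week 3; Research -> week 1; Review -> week 2; QA -> week 5; Refactor -> week 2) or week 4 (e.g. Prototype=week 1, QA=week 5, Review=week 2, Package=week 4, Refactor=week 2, Research=week 1).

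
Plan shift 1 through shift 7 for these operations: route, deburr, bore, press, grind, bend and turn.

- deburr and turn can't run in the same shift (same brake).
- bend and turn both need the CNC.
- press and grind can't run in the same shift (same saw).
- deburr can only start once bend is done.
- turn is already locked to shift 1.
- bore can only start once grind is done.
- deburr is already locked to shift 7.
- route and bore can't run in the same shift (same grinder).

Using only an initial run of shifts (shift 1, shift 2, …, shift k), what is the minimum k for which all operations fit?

7

The precedence chain requires at least 2 distinct shifts.
deburr can't be placed before shift 7, so the schedule must run through at least shift 7.
7 works (last occupied shift: shift 7): for example turn=shift 1, deburr=shift 7, route=shift 1, press=shift 2, bend=shift 2, grind=shift 1, bore=shift 2.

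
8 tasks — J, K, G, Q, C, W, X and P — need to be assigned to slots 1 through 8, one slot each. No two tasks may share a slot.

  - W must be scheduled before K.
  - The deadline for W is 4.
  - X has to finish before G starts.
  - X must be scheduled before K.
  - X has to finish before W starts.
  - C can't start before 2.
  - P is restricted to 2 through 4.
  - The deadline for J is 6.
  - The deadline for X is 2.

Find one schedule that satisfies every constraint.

X in 1; K in 6; G in 7; P in 2; C in 5; W in 3; Q in 8; J in 4

Checking: X(1) before K(6); X(1) before G(7); W(3) before K(6); X(1) before W(3); X=1 in [1,2]; J=4 in [1,6]; W=3 in [1,4]; C=5 in [2,8]; P=2 in [2,4]; max 1 per slot (cap 1).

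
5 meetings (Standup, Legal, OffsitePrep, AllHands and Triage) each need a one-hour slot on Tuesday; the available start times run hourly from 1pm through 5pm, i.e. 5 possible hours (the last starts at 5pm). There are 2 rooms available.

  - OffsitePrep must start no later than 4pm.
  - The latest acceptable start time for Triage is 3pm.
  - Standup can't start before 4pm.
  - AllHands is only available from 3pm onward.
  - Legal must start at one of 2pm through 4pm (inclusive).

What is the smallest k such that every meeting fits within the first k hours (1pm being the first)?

With at most 2 per hour and 5 meetings, at least 3 hours are needed.
Standup can't be placed before 4pm — that is hour 4 counting from 1pm — so the schedule must run through at least 4 hours.
4 works (last occupied hour: 4pm): for example Standup in 4pm; Triage in 1pm; Legal in 2pm; AllHands in 3pm; OffsitePrep in 1pm.

4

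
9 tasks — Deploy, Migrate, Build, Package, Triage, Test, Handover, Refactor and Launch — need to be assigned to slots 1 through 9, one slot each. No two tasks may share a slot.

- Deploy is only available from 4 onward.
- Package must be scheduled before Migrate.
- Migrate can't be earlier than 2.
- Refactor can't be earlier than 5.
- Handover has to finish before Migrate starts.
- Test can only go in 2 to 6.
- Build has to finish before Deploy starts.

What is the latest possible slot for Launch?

Launch at 9 is achievable: Build -> 1, Triage -> 8, Refactor -> 5, Handover -> 6, Launch -> 9, Migrate -> 7, Test -> 2, Package -> 3, Deploy -> 4.

9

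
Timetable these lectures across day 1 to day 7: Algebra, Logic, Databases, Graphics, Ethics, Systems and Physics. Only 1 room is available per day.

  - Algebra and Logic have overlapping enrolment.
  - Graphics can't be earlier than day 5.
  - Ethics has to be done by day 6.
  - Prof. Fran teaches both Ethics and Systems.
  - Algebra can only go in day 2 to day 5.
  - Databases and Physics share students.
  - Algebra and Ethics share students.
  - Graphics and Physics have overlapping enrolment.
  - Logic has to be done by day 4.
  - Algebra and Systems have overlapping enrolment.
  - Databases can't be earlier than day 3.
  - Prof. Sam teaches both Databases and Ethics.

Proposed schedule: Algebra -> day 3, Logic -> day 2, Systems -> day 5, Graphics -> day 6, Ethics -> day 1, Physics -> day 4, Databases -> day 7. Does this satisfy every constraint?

Yes

Databases can't be earlier than day 3 — holds.
Prof. Sam teaches both Databases and Ethics — holds.
Only 1 room is available per day — holds.
Graphics can't be earlier than day 5 — holds.
Ethics has to be done by day 6 — holds.
Databases and Physics share students — holds.
Algebra can only go in day 2 to day 5 — holds.
Algebra and Systems have overlapping enrolment — holds.
Algebra and Logic have overlapping enrolment — holds.
Graphics and Physics have overlapping enrolment — holds.
Logic has to be done by day 4 — holds.
Algebra and Ethics share students — holds.
Prof. Fran teaches both Ethics and Systems — holds.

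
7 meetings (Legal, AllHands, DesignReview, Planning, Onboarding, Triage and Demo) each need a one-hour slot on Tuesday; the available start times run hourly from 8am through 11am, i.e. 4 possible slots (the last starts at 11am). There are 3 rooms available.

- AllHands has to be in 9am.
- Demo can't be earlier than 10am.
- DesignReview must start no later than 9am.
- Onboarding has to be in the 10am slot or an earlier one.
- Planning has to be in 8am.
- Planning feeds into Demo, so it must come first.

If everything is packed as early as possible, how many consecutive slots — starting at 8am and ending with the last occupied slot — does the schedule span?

3

The precedence chain requires at least 2 distinct slots.
With at most 3 per slot and 7 meetings, at least 3 slots are needed.
Demo can't be placed before 10am — that is slot 3 counting from 8am — so the schedule must run through at least 3 slots.
3 works (last occupied slot: 10am): for example DesignReview=8am; Planning=8am; Triage=9am; AllHands=9am; Demo=10am; Onboarding=9am; Legal=8am.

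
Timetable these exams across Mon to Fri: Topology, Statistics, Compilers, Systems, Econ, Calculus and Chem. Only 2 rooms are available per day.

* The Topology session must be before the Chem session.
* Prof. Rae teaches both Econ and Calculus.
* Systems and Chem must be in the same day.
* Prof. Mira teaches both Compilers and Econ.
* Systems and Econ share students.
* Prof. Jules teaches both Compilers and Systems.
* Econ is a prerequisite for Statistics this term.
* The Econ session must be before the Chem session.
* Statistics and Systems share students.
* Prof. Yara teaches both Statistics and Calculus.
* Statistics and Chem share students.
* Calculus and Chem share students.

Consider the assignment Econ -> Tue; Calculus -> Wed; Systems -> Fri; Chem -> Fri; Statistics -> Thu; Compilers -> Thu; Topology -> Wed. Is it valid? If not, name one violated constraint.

Yes, all constraints hold

Prof. Mira teaches both Compilers and Econ — holds.
Prof. Rae teaches both Econ and Calculus — holds.
Statistics and Chem share students — holds.
Prof. Jules teaches both Compilers and Systems — holds.
Econ is a prerequisite for Statistics this term — holds.
The Topology session must be before the Chem session — holds.
Only 2 rooms are available per day — holds.
Statistics and Systems share students — holds.
Systems and Econ share students — holds.
Calculus and Chem share students — holds.
Prof. Yara teaches both Statistics and Calculus — holds.
Systems and Chem must be in the same day — holds.
The Econ session must be before the Chem session — holds.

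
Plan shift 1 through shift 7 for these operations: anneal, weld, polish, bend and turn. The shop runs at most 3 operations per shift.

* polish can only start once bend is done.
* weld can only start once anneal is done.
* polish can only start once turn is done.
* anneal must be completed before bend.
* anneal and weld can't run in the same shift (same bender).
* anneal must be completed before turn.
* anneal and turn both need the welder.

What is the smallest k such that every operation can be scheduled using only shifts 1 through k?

The precedence chain requires at least 3 distinct shifts.
With at most 3 per shift and 5 operations, at least 2 shifts are needed.
3 works (last occupied shift: shift 3): for example turn in shift 2; polish in shift 3; anneal in shift 1; bend in shift 2; weld in shift 2.

3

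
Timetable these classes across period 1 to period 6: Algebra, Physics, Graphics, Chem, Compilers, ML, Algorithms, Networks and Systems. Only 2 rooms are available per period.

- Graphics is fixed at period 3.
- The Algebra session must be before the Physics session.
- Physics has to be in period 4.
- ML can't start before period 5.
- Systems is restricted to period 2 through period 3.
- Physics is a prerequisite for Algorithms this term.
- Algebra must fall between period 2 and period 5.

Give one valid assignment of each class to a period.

Chem in period 1; ML in period 5; Algebra in period 2; Algorithms in period 5; Systems in period 2; Networks in period 3; Compilers in period 1; Graphics in period 3; Physics in period 4

Checking: Physics(period 4) before Algorithms(period 5); Algebra(period 2) before Physics(period 4); Graphics=period 3 in [period 3,period 3]; Physics=period 4 in [period 4,period 4]; ML=period 5 in [period 5,period 6]; Algebra=period 2 in [period 2,period 5]; Systems=period 2 in [period 2,period 3]; max 2 per period (cap 2).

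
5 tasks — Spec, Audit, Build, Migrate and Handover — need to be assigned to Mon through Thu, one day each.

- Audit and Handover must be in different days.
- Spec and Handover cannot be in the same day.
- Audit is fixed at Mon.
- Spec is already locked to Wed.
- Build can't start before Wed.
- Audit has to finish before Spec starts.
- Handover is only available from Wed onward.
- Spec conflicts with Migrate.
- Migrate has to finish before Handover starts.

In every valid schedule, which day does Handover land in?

Handover's window is Wed–Thu.
Spec is fixed at Wed, and Handover can't share a day with Spec.
So Handover must be Thu.

Thu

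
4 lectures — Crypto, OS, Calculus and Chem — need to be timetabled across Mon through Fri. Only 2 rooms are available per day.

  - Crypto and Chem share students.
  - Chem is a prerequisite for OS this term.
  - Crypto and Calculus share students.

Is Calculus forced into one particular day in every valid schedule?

Calculus can be Mon (e.g. OS in Tue, Crypto in Tue, Chem in Mon, Calculus in Mon) or Tue (e.g. Chem -> Mon; OS -> Tue; Calculus -> Tue; Crypto -> Wed).

No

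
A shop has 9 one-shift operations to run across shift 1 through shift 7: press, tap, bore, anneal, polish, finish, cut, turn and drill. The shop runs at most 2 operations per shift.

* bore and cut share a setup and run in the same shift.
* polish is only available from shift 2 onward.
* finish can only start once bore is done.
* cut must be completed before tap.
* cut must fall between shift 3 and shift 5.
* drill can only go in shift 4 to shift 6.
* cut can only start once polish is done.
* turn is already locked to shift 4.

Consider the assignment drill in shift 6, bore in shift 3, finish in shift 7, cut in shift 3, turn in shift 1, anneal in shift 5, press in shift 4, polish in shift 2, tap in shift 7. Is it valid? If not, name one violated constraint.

No. turn is already locked to shift 4 is not satisfied.

drill can only go in shift 4 to shift 6 — holds.
cut must fall between shift 3 and shift 5 — holds.
turn is already locked to shift 4 — violated.
polish is only available from shift 2 onward — holds.
cut can only start once polish is done — holds.
finish can only start once bore is done — holds.
The shop runs at most 2 operations per shift — holds.
bore and cut share a setup and run in the same shift — holds.
cut must be completed before tap — holds.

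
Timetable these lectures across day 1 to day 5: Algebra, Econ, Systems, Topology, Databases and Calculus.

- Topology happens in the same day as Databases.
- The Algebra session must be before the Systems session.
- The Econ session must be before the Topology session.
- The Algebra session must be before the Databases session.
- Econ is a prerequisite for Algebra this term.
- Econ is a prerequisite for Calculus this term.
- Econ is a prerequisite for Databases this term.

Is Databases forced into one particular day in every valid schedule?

Databases can be day 3 (e.g. Algebra=day 2; Databases=day 3; Topology=day 3; Econ=day 1; Systems=day 3; Calculus=day 2) or day 4 (e.g. Algebra in day 2, Econ in day 1, Calculus in day 2, Databases in day 4, Systems in day 3, Topology in day 4).

No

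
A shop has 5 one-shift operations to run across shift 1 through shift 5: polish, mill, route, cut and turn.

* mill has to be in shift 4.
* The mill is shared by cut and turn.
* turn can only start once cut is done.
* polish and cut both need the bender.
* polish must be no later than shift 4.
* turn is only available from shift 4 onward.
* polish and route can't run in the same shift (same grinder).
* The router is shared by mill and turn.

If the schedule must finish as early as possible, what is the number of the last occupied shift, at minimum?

The precedence chain requires at least 2 distinct shifts.
mill can't be placed before shift 4, so the schedule must run through at least shift 4.
Could 4 shifts be enough, i.e. nothing placed later than shift 4? No: mill's window within 4 shifts is {shift 4}; turn's window within 4 shifts is {shift 4}; turn can't share with mill (shift 4) → nothing is left.
So 4 shifts is not enough.
5 works (last occupied shift: shift 5): for example polish=shift 1; route=shift 2; cut=shift 2; turn=shift 5; mill=shift 4.

shift 5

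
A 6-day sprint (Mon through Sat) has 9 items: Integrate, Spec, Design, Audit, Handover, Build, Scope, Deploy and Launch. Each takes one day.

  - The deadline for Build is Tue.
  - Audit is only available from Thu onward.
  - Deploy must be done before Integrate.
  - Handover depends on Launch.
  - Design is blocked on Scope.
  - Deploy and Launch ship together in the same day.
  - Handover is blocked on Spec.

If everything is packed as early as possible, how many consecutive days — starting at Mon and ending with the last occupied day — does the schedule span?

The precedence chain requires at least 2 distinct days.
Audit can't be placed before Thu — that is day 4 counting from Mon — so the schedule must run through at least 4 days.
4 works (last occupied day: Thu): for example Design=Tue, Deploy=Mon, Build=Mon, Integrate=Tue, Handover=Tue, Spec=Mon, Scope=Mon, Audit=Thu, Launch=Mon.

4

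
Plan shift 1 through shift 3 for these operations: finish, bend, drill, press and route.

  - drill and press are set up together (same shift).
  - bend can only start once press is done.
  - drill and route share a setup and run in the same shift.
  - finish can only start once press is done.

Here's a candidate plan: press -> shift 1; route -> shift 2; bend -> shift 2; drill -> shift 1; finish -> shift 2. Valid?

No. drill and route share a setup and run in the same shift is not satisfied.

drill and press are set up together (same shift) — holds.
bend can only start once press is done — holds.
finish can only start once press is done — holds.
drill and route share a setup and run in the same shift — violated.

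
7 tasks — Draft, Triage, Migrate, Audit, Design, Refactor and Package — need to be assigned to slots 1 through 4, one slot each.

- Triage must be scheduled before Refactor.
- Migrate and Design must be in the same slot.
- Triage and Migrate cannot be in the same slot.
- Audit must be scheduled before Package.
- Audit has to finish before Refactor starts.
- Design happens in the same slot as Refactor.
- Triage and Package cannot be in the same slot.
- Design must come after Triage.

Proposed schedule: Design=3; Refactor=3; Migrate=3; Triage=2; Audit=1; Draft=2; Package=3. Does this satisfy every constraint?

Yes, all constraints hold

Migrate and Design must be in the same slot — holds.
Triage and Package cannot be in the same slot — holds.
Triage must be scheduled before Refactor — holds.
Triage and Migrate cannot be in the same slot — holds.
Audit must be scheduled before Package — holds.
Design happens in the same slot as Refactor — holds.
Design must come after Triage — holds.
Audit has to finish before Refactor starts — holds.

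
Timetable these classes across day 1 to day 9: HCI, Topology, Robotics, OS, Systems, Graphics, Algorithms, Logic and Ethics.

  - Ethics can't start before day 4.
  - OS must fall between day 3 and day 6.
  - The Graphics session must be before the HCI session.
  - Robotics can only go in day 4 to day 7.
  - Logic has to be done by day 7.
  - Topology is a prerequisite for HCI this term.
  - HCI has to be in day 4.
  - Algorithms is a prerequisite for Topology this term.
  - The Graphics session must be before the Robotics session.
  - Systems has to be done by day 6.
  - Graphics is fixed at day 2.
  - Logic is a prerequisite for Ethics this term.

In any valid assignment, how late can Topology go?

Precedence pushes Topology to at least day 2; downstream work caps Topology at day 3.
Topology at day 3 is achievable: HCI in day 4, Graphics in day 2, Topology in day 3, Logic in day 1, OS in day 3, Algorithms in day 1, Ethics in day 4, Systems in day 1, Robotics in day 4.

day 3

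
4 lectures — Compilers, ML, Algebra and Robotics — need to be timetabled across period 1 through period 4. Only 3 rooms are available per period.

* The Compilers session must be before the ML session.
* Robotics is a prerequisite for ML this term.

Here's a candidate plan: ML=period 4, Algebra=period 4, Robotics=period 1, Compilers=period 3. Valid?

Yes

The Compilers session must be before the ML session — holds.
Only 3 rooms are available per period — holds.
Robotics is a prerequisite for ML this term — holds.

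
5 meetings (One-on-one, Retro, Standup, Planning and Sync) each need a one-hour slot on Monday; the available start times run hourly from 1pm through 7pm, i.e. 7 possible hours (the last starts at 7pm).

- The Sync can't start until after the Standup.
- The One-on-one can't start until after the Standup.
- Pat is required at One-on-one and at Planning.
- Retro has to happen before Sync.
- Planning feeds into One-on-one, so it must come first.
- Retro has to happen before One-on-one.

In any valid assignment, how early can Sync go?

2pm

Precedence pushes Sync to at least 2pm.
Sync at 2pm is achievable: One-on-one in 2pm; Planning in 1pm; Standup in 1pm; Sync in 2pm; Retro in 1pm.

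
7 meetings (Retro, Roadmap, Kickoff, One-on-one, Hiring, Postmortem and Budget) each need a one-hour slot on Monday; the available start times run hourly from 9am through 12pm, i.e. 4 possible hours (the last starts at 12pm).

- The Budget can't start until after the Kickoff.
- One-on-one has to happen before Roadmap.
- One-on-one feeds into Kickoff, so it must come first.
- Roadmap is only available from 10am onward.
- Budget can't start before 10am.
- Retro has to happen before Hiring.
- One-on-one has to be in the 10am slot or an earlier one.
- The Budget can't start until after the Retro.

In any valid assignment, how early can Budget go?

Budget is available from 10am; precedence pushes Budget to at least 11am.
Budget at 11am is achievable: Roadmap in 10am; One-on-one in 9am; Budget in 11am; Retro in 9am; Kickoff in 10am; Hiring in 10am; Postmortem in 9am.

11am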